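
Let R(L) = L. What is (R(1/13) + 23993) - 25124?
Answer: -14702/13 ≈ -1130.9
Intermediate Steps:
(R(1/13) + 23993) - 25124 = (1/13 + 23993) - 25124 = 311910/13 - 25124 = -14702/13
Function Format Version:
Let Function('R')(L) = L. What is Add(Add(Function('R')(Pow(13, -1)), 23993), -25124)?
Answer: Rational(-14702, 13) ≈ -1130.9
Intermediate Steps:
Add(Add(Function('R')(Pow(13, -1)), 23993), -25124) = Add(Add(Pow(13, -1), 23993), -25124) = Add(Add(Rational(1, 13), 23993), -25124) = Add(Rational(311910, 13), -25124) = Rational(-14702, 13)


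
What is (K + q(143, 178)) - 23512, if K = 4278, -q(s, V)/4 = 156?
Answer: -19858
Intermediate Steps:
q(s, V) = -624 (q(s, V) = -4*156 = -624)
(K + q(143, 178)) - 23512 = (4278 - 624) - 23512 = 3654 - 23512 = -19858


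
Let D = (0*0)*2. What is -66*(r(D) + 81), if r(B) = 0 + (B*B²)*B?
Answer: -5346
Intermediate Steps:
D = 0 (D = 0*2 = 0)
r(B) = B⁴ (r(B) = 0 + B³*B = 0 + B⁴ = B⁴)
-66*(r(D) + 81) = -66*(0⁴ + 81) = -66*(0 + 81) = -66*81 = -5346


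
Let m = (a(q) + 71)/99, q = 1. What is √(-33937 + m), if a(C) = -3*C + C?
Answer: I*√36956634/33 ≈ 184.22*I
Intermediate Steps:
a(C) = -2*C
m = 23/33 (m = (-2*1 + 71)/99 = (-2 + 71)*(1/99) = 69*(1/99) = 23/33 ≈ 0.69697)
√(-33937 + m) = √(-33937 + 23/33) = √(-1119898/33) = I*√36956634/33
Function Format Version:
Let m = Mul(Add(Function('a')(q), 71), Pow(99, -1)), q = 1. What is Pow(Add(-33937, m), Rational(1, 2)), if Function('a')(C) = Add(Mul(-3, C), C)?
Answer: Mul(Rational(1, 33), I, Pow(36956634, Rational(1, 2))) ≈ Mul(184.22, I)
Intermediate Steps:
Function('a')(C) = Mul(-2, C)
m = Rational(23, 33) (m = Mul(Add(Mul(-2, 1), 71), Pow(99, -1)) = Mul(Add(-2, 71), Rational(1, 99)) = Mul(69, Rational(1, 99)) = Rational(23, 33) ≈ 0.69697)
Pow(Add(-33937, m), Rational(1, 2)) = Pow(Add(-33937, Rational(23, 33)), Rational(1, 2)) = Pow(Rational(-1119898, 33), Rational(1, 2)) = Mul(Rational(1, 33), I, Pow(36956634, Rational(1, 2)))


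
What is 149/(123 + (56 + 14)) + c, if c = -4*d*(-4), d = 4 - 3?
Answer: 3237/193 ≈ 16.772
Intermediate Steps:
d = 1
c = 16 (c = -4*1*(-4) = -4*(-4) = 16)
149/(123 + (56 + 14)) + c = 149/(123 + (56 + 14)) + 16 = 149/(123 + 70) + 16 = 149/193 + 16 = 3237/193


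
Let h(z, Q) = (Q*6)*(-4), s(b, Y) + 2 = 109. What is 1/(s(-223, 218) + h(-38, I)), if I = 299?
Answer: -1/7069 ≈ -0.00014146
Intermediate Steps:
s(b, Y) = 107 (s(b, Y) = -2 + 109 = 107)
h(z, Q) = -24*Q (h(z, Q) = (6*Q)*(-4) = -24*Q)
1/(s(-223, 218) + h(-38, I)) = 1/(107 - 24*299) = 1/(107 - 7176) = 1/(-7069) = -1/7069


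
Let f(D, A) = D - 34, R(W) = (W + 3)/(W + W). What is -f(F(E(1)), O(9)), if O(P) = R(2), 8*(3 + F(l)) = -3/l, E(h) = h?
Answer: 299/8 ≈ 37.375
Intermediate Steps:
F(l) = -3 - 3/(8*l) (F(l) = -3 + (-3/l)/8 = -3 - 3/(8*l))
R(W) = (3 + W)/(2*W) (R(W) = (3 + W)/((2*W)) = (3 + W)*(1/(2*W)) = (3 + W)/(2*W))
O(P) = 5/4 (O(P) = (½)*(3 + 2)/2 = (½)*(½)*5 = 5/4)
f(D, A) = -34 + D
-f(F(E(1)), O(9)) = -(-34 + (-3 - 3/8/1)) = -(-34 + (-3 - 3/8*1)) = -(-34 + (-3 - 3/8)) = -(-34 - 27/8) = -1*(-299/8) = 299/8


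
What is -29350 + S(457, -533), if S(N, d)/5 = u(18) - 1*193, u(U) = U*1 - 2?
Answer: -30235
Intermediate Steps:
u(U) = -2 + U (u(U) = U - 2 = -2 + U)
S(N, d) = -885 (S(N, d) = 5*((-2 + 18) - 1*193) = 5*(16 - 193) = 5*(-177) = -885)
-29350 + S(457, -533) = -29350 - 885 = -30235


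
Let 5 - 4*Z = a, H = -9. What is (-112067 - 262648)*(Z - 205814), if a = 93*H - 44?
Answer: 154077187275/2 ≈ 7.7039e+10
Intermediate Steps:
a = -881 (a = 93*(-9) - 44 = -837 - 44 = -881)
Z = 443/2 (Z = 5/4 - 1/4*(-881) = 5/4 + 881/4 = 443/2 ≈ 221.50)
(-112067 - 262648)*(Z - 205814) = (-112067 - 262648)*(443/2 - 205814) = -374715*(-411185/2) = 154077187275/2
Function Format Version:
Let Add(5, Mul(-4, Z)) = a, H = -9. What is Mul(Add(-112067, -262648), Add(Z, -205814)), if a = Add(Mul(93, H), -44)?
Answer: Rational(154077187275, 2) ≈ 7.7039e+10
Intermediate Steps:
a = -881 (a = Add(Mul(93, -9), -44) = Add(-837, -44) = -881)
Z = Rational(443, 2) (Z = Add(Rational(5, 4), Mul(Rational(-1, 4), -881)) = Add(Rational(5, 4), Rational(881, 4)) = Rational(443, 2) ≈ 221.50)
Mul(Add(-112067, -262648), Add(Z, -205814)) = Mul(Add(-112067, -262648), Add(Rational(443, 2), -205814)) = Mul(-374715, Rational(-411185, 2)) = Rational(154077187275, 2)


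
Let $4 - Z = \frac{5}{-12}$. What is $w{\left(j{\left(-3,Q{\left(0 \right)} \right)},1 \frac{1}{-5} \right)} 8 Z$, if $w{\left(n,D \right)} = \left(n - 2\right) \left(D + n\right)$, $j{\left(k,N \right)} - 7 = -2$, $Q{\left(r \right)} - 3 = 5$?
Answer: $\frac{2544}{5} \approx 508.8$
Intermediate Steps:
$Q{\left(r \right)} = 8$ ($Q{\left(r \right)} = 3 + 5 = 8$)
$j{\left(k,N \right)} = 5$ ($j{\left(k,N \right)} = 7 - 2 = 5$)
$Z = \frac{53}{12}$ ($Z = 4 - \frac{5}{-12} = 4 - 5 \left(- \frac{1}{12}\right) = 4 - - \frac{5}{12} = 4 + \frac{5}{12} = \frac{53}{12} \approx 4.4167$)
$w{\left(n,D \right)} = \left(-2 + n\right) \left(D + n\right)$
$w{\left(j{\left(-3,Q{\left(0 \right)} \right)},1 \frac{1}{-5} \right)} 8 Z = \left(5^{2} - 2 \cdot 1 \frac{1}{-5} - 10 + 1 \frac{1}{-5} \cdot 5\right) 8 \cdot \frac{53}{12} = \left(25 - 2 \cdot 1 \left(- \frac{1}{5}\right) - 10 + 1 \left(- \frac{1}{5}\right) 5\right) 8 \cdot \frac{53}{12} = \left(25 - - \frac{2}{5} - 10 - 1\right) 8 \cdot \frac{53}{12} = \left(25 + \frac{2}{5} - 10 - 1\right) 8 \cdot \frac{53}{12} = \frac{72}{5} \cdot 8 \cdot \frac{53}{12} = \frac{576}{5} \cdot \frac{53}{12} = \frac{2544}{5}$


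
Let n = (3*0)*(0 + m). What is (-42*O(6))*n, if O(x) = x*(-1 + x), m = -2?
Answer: 0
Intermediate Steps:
n = 0 (n = (3*0)*(0 - 2) = 0*(-2) = 0)
(-42*O(6))*n = -252*(-1 + 6)*0 = -252*5*0 = -42*30*0 = -1260*0 = 0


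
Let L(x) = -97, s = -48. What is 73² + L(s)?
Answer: 5232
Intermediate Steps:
73² + L(s) = 73² - 97 = 5329 - 97 = 5232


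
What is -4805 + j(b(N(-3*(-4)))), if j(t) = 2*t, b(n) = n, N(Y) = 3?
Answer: -4799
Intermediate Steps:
-4805 + j(b(N(-3*(-4)))) = -4805 + 2*3 = -4805 + 6 = -4799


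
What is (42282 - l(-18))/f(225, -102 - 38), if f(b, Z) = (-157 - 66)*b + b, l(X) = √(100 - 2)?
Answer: -783/925 + 7*√2/49950 ≈ -0.84629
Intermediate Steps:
l(X) = 7*√2 (l(X) = √98 = 7*√2)
f(b, Z) = -222*b (f(b, Z) = -223*b + b = -222*b)
(42282 - l(-18))/f(225, -102 - 38) = (42282 - 7*√2)/((-222*225)) = (42282 - 7*√2)/(-49950) = (42282 - 7*√2)*(-1/49950) = -783/925 + 7*√2/49950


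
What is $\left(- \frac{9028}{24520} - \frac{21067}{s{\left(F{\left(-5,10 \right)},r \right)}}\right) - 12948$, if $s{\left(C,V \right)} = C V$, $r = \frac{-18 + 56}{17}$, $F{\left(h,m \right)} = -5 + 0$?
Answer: $- \frac{644278618}{58235} \approx -11063.0$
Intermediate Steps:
$F{\left(h,m \right)} = -5$
$r = \frac{38}{17}$ ($r = 38 \cdot \frac{1}{17} = \frac{38}{17} \approx 2.2353$)
$\left(- \frac{9028}{24520} - \frac{21067}{s{\left(F{\left(-5,10 \right)},r \right)}}\right) - 12948 = \left(- \frac{9028}{24520} - \frac{21067}{\left(-5\right) \frac{38}{17}}\right) - 12948 = \left(\left(-9028\right) \frac{1}{24520} - \frac{21067}{- \frac{190}{17}}\right) - 12948 = \left(- \frac{2257}{6130} - - \frac{358139}{190}\right) - 12948 = \left(- \frac{2257}{6130} + \frac{358139}{190}\right) - 12948 = \frac{109748162}{58235} - 12948 = - \frac{644278618}{58235}$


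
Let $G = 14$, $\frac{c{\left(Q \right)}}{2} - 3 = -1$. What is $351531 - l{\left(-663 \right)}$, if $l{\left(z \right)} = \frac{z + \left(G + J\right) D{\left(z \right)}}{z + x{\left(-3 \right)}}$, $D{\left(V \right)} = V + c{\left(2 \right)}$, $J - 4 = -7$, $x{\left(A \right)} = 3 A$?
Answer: $\frac{29527615}{84} \approx 3.5152 \cdot 10^{5}$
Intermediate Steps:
$c{\left(Q \right)} = 4$ ($c{\left(Q \right)} = 6 + 2 \left(-1\right) = 6 - 2 = 4$)
$J = -3$ ($J = 4 - 7 = -3$)
$D{\left(V \right)} = 4 + V$ ($D{\left(V \right)} = V + 4 = 4 + V$)
$l{\left(z \right)} = \frac{44 + 12 z}{-9 + z}$ ($l{\left(z \right)} = \frac{z + \left(14 - 3\right) \left(4 + z\right)}{z + 3 \left(-3\right)} = \frac{z + 11 \left(4 + z\right)}{z - 9} = \frac{z + \left(44 + 11 z\right)}{-9 + z} = \frac{44 + 12 z}{-9 + z}$)
$351531 - l{\left(-663 \right)} = 351531 - \frac{4 \left(11 + 3 \left(-663\right)\right)}{-9 - 663} = 351531 - \frac{4 \left(11 - 1989\right)}{-672} = 351531 - 4 \left(- \frac{1}{672}\right) \left(-1978\right) = 351531 - \frac{989}{84} = \frac{29527615}{84}$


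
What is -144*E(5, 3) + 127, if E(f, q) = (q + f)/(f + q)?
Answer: -17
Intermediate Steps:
E(f, q) = 1 (E(f, q) = (f + q)/(f + q) = 1)
-144*E(5, 3) + 127 = -144*1 + 127 = -144 + 127 = -17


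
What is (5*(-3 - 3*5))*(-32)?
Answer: 2880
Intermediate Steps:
(5*(-3 - 3*5))*(-32) = (5*(-3 - 15))*(-32) = (5*(-18))*(-32) = -90*(-32) = 2880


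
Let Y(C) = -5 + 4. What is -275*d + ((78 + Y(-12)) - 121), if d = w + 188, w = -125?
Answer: -17369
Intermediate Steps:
Y(C) = -1
d = 63 (d = -125 + 188 = 63)
-275*d + ((78 + Y(-12)) - 121) = -275*63 + ((78 - 1) - 121) = -17325 + (77 - 121) = -17325 - 44 = -17369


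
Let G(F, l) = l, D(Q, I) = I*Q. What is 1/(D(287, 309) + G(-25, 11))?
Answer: 1/88694 ≈ 1.1275e-5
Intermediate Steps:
1/(D(287, 309) + G(-25, 11)) = 1/(309*287 + 11) = 1/(88683 + 11) = 1/88694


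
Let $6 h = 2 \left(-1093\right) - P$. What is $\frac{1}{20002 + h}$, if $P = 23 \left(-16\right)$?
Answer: $\frac{1}{19699} \approx 5.0764 \cdot 10^{-5}$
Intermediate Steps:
$P = -368$
$h = -303$ ($h = \frac{2 \left(-1093\right) - -368}{6} = \frac{-2186 + 368}{6} = \frac{1}{6} \left(-1818\right) = -303$)
$\frac{1}{20002 + h} = \frac{1}{20002 - 303} = \frac{1}{19699}$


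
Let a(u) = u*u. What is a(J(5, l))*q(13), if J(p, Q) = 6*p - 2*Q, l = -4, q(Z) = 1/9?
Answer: 1444/9 ≈ 160.44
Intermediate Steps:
q(Z) = ⅑
J(p, Q) = -2*Q + 6*p
a(u) = u²
a(J(5, l))*q(13) = (-2*(-4) + 6*5)²*(⅑) = (8 + 30)²*(⅑) = 38²*(⅑) = 1444*(⅑) = 1444/9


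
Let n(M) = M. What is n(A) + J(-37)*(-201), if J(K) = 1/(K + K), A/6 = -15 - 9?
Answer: -10455/74 ≈ -141.28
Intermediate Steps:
A = -144 (A = 6*(-15 - 9) = 6*(-24) = -144)
J(K) = 1/(2*K)
n(A) + J(-37)*(-201) = -144 + ((1/2)/(-37))*(-201) = -144 + ((1/2)*(-1/37))*(-201) = -144 - 1/74*(-201) = -144 + 201/74 = -10455/74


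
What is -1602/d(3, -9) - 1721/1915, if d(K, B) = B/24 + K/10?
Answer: 40902679/1915 ≈ 21359.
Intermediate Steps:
d(K, B) = K/10 + B/24 (d(K, B) = B*(1/24) + K*(⅒) = B/24 + K/10 = K/10 + B/24)
-1602/d(3, -9) - 1721/1915 = -1602/((⅒)*3 + (1/24)*(-9)) - 1721/1915 = -1602/(3/10 - 3/8) - 1721*1/1915 = -1602/(-3/40) - 1721/1915 = -1602*(-40/3) - 1721/1915 = 21360 - 1721/1915 = 40902679/1915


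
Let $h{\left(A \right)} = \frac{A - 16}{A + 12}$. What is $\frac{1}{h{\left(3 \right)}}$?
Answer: $- \frac{15}{13} \approx -1.1538$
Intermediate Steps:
$h{\left(A \right)} = \frac{-16 + A}{12 + A}$
$\frac{1}{h{\left(3 \right)}} = \frac{1}{\frac{1}{12 + 3} \left(-16 + 3\right)} = \frac{1}{\frac{1}{15} \left(-13\right)} = \frac{1}{- \frac{13}{15}} = - \frac{15}{13}$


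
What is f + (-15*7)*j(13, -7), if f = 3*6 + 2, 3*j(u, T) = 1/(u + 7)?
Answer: 73/4 ≈ 18.250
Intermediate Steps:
j(u, T) = 1/(3*(7 + u)) (j(u, T) = 1/(3*(u + 7)) = 1/(3*(7 + u)))
f = 20 (f = 18 + 2 = 20)
f + (-15*7)*j(13, -7) = 20 + (-15*7)*(1/(3*(7 + 13))) = 20 - 35/20 = 20 - 105*1/60 = 20 - 7/4 = 73/4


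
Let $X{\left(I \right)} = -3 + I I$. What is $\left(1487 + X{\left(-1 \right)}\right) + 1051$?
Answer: $2536$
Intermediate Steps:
$X{\left(I \right)} = -3 + I^{2}$
$\left(1487 + X{\left(-1 \right)}\right) + 1051 = \left(1487 - \left(3 - \left(-1\right)^{2}\right)\right) + 1051 = \left(1487 + \left(-3 + 1\right)\right) + 1051 = \left(1487 - 2\right) + 1051 = 1485 + 1051 = 2536$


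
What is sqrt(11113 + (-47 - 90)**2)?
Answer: sqrt(29882) ≈ 172.86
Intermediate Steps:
sqrt(11113 + (-47 - 90)**2) = sqrt(11113 + (-137)**2) = sqrt(11113 + 18769) = sqrt(29882)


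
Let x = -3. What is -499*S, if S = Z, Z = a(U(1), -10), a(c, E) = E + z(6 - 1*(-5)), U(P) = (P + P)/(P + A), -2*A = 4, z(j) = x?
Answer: 6487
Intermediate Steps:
z(j) = -3
A = -2 (A = -½*4 = -2)
U(P) = 2*P/(-2 + P) (U(P) = (P + P)/(P - 2) = (2*P)/(-2 + P) = 2*P/(-2 + P))
a(c, E) = -3 + E (a(c, E) = E - 3 = -3 + E)
Z = -13 (Z = -3 - 10 = -13)
S = -13
-499*S = -499*(-13) = 6487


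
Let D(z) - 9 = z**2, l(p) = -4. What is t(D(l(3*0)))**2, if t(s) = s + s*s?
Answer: 422500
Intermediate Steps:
D(z) = 9 + z**2
t(s) = s + s**2
t(D(l(3*0)))**2 = ((9 + (-4)**2)*(1 + (9 + (-4)**2)))**2 = ((9 + 16)*(1 + (9 + 16)))**2 = (25*(1 + 25))**2 = (25*26)**2 = 650**2 = 422500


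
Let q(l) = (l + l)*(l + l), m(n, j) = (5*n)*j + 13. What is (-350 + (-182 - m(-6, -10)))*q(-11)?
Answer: -408980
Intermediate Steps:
m(n, j) = 13 + 5*j*n (m(n, j) = 5*j*n + 13 = 13 + 5*j*n)
q(l) = 4*l² (q(l) = (2*l)*(2*l) = 4*l²)
(-350 + (-182 - m(-6, -10)))*q(-11) = (-350 + (-182 - (13 + 5*(-10)*(-6))))*(4*(-11)²) = (-350 + (-182 - (13 + 300)))*(4*121) = (-350 + (-182 - 1*313))*484 = (-350 + (-182 - 313))*484 = (-350 - 495)*484 = -845*484 = -408980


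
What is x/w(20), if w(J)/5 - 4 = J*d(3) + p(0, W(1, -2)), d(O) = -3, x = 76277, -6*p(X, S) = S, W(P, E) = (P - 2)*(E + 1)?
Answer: -457662/1685 ≈ -271.61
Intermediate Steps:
W(P, E) = (1 + E)*(-2 + P) (W(P, E) = (-2 + P)*(1 + E) = (1 + E)*(-2 + P))
p(X, S) = -S/6
w(J) = 115/6 - 15*J (w(J) = 20 + 5*(J*(-3) - (-2 + 1 - 2*(-2) - 2*1)/6) = 20 + 5*(-3*J - (-2 + 1 + 4 - 2)/6) = 20 + 5*(-3*J - 1/6*1) = 20 + 5*(-3*J - 1/6) = 20 + 5*(-1/6 - 3*J) = 20 + (-5/6 - 15*J) = 115/6 - 15*J)
x/w(20) = 76277/(115/6 - 15*20) = 76277/(115/6 - 300) = 76277/(-1685/6) = 76277*(-6/1685) = -457662/1685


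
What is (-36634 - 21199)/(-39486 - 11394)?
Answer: 57833/50880 ≈ 1.1367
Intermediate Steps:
(-36634 - 21199)/(-39486 - 11394) = -57833/(-50880) = -57833*(-1/50880) = 57833/50880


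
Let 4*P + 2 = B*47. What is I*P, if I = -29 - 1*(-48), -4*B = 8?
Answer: -456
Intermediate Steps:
B = -2 (B = -¼*8 = -2)
I = 19 (I = -29 + 48 = 19)
P = -24 (P = -½ + (-2*47)/4 = -½ + (¼)*(-94) = -½ - 47/2 = -24)
I*P = 19*(-24) = -456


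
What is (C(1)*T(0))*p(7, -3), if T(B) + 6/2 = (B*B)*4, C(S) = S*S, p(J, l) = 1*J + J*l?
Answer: 42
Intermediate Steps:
p(J, l) = J + J*l
C(S) = S²
T(B) = -3 + 4*B² (T(B) = -3 + (B*B)*4 = -3 + B²*4 = -3 + 4*B²)
(C(1)*T(0))*p(7, -3) = (1²*(-3 + 4*0²))*(7*(1 - 3)) = (1*(-3 + 4*0))*(7*(-2)) = (1*(-3 + 0))*(-14) = (1*(-3))*(-14) = -3*(-14) = 42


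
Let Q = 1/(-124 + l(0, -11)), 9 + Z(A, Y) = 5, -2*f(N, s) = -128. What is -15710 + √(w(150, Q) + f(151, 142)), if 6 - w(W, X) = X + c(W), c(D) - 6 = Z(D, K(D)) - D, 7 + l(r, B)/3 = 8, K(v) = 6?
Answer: -15710 + 3*√2931/11 ≈ -15695.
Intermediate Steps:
f(N, s) = 64 (f(N, s) = -½*(-128) = 64)
Z(A, Y) = -4 (Z(A, Y) = -9 + 5 = -4)
l(r, B) = 3 (l(r, B) = -21 + 3*8 = -21 + 24 = 3)
c(D) = 2 - D (c(D) = 6 + (-4 - D) = 2 - D)
Q = -1/121 (Q = 1/(-124 + 3) = 1/(-121) = -1/121 ≈ -0.0082645)
w(W, X) = 4 + W - X (w(W, X) = 6 - (X + (2 - W)) = 6 - (2 + X - W) = 6 + (-2 + W - X) = 4 + W - X)
-15710 + √(w(150, Q) + f(151, 142)) = -15710 + √((4 + 150 - 1*(-1/121)) + 64) = -15710 + √((4 + 150 + 1/121) + 64) = -15710 + √(18635/121 + 64) = -15710 + √(26379/121) = -15710 + 3*√2931/11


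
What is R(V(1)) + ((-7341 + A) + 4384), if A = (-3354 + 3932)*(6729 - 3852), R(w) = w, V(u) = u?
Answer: 1659950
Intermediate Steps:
A = 1662906 (A = 578*2877 = 1662906)
R(V(1)) + ((-7341 + A) + 4384) = 1 + ((-7341 + 1662906) + 4384) = 1 + (1655565 + 4384) = 1 + 1659949 = 1659950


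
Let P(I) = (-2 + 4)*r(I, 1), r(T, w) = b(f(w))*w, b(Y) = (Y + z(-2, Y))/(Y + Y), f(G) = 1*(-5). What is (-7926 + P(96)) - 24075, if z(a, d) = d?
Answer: -31999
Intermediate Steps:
f(G) = -5
b(Y) = 1 (b(Y) = (Y + Y)/(Y + Y) = (2*Y)/((2*Y)) = (2*Y)*(1/(2*Y)) = 1)
r(T, w) = w (r(T, w) = 1*w = w)
P(I) = 2 (P(I) = (-2 + 4)*1 = 2*1 = 2)
(-7926 + P(96)) - 24075 = (-7926 + 2) - 24075 = -7924 - 24075 = -31999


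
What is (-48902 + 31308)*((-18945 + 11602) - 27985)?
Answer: 621560832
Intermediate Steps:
(-48902 + 31308)*((-18945 + 11602) - 27985) = -17594*(-7343 - 27985) = -17594*(-35328) = 621560832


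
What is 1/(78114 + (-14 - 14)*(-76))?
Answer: 1/80242 ≈ 1.2462e-5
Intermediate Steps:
1/(78114 + (-14 - 14)*(-76)) = 1/(78114 - 28*(-76)) = 1/(78114 + 2128) = 1/80242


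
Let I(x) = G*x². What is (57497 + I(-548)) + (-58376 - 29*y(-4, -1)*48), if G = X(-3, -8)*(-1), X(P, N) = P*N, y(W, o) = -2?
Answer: -7205391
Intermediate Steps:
X(P, N) = N*P
G = -24 (G = -8*(-3)*(-1) = 24*(-1) = -24)
I(x) = -24*x²
(57497 + I(-548)) + (-58376 - 29*y(-4, -1)*48) = (57497 - 24*(-548)²) + (-58376 - 29*(-2)*48) = (57497 - 24*300304) + (-58376 + 58*48) = (57497 - 7207296) + (-58376 + 2784) = -7149799 - 55592 = -7205391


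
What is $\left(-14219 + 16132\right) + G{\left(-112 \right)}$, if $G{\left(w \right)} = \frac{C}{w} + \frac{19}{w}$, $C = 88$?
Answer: $\frac{214149}{112} \approx 1912.0$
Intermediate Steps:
$G{\left(w \right)} = \frac{107}{w}$ ($G{\left(w \right)} = \frac{88}{w} + \frac{19}{w} = \frac{107}{w}$)
$\left(-14219 + 16132\right) + G{\left(-112 \right)} = \left(-14219 + 16132\right) + \frac{107}{-112} = 1913 + 107 \left(- \frac{1}{112}\right) = 1913 - \frac{107}{112} = \frac{214149}{112}$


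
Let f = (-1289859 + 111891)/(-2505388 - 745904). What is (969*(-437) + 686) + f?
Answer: -10413165053/24631 ≈ -4.2277e+5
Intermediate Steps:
f = 8924/24631 (f = -1177968/(-3251292) = -1177968*(-1/3251292) = 8924/24631 ≈ 0.36231)
(969*(-437) + 686) + f = (969*(-437) + 686) + 8924/24631 = (-423453 + 686) + 8924/24631 = -422767 + 8924/24631 = -10413165053/24631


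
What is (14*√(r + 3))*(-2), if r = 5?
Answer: -56*√2 ≈ -79.196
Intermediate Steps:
(14*√(r + 3))*(-2) = (14*√(5 + 3))*(-2) = (14*√8)*(-2) = (14*(2*√2))*(-2) = (28*√2)*(-2) = -56*√2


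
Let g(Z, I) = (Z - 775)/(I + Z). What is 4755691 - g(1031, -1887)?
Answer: 508858969/107 ≈ 4.7557e+6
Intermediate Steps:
g(Z, I) = (-775 + Z)/(I + Z)
4755691 - g(1031, -1887) = 4755691 - (-775 + 1031)/(-1887 + 1031) = 4755691 - 256/(-856) = 4755691 - (-1)*256/856 = 4755691 - 1*(-32/107) = 4755691 + 32/107 = 508858969/107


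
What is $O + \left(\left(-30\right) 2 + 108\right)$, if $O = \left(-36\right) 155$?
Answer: $-5532$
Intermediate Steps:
$O = -5580$
$O + \left(\left(-30\right) 2 + 108\right) = -5580 + \left(\left(-30\right) 2 + 108\right) = -5580 + \left(-60 + 108\right) = -5580 + 48 = -5532$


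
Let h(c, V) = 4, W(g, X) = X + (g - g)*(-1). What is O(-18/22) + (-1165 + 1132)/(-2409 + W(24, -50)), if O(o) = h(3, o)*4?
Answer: 39377/2459 ≈ 16.013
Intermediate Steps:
W(g, X) = X (W(g, X) = X + 0*(-1) = X + 0 = X)
O(o) = 16 (O(o) = 4*4 = 16)
O(-18/22) + (-1165 + 1132)/(-2409 + W(24, -50)) = 16 + (-1165 + 1132)/(-2409 - 50) = 16 - 33/(-2459) = 16 - 33*(-1/2459) = 16 + 33/2459 = 39377/2459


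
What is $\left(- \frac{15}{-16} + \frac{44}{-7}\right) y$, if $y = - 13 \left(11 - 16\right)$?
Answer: $- \frac{38935}{112} \approx -347.63$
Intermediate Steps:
$y = 65$ ($y = \left(-13\right) \left(-5\right) = 65$)
$\left(- \frac{15}{-16} + \frac{44}{-7}\right) y = \left(- \frac{15}{-16} + \frac{44}{-7}\right) 65 = \left(\left(-15\right) \left(- \frac{1}{16}\right) + 44 \left(- \frac{1}{7}\right)\right) 65 = \left(\frac{15}{16} - \frac{44}{7}\right) 65 = \left(- \frac{599}{112}\right) 65 = - \frac{38935}{112}$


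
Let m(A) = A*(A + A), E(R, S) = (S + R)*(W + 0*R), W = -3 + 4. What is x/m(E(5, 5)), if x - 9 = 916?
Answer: 37/8 ≈ 4.6250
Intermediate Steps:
W = 1
x = 925 (x = 9 + 916 = 925)
E(R, S) = R + S (E(R, S) = (S + R)*(1 + 0*R) = (R + S)*(1 + 0) = (R + S)*1 = R + S)
m(A) = 2*A² (m(A) = A*(2*A) = 2*A²)
x/m(E(5, 5)) = 925/((2*(5 + 5)²)) = 925/((2*10²)) = 925/((2*100)) = 925/200 = 925*(1/200) = 37/8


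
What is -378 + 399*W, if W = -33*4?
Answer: -53046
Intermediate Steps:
W = -132
-378 + 399*W = -378 + 399*(-132) = -378 - 52668 = -53046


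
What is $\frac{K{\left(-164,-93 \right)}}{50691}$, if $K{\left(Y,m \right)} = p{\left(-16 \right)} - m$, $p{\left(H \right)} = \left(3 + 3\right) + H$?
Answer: $\frac{83}{50691} \approx 0.0016374$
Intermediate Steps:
$p{\left(H \right)} = 6 + H$
$K{\left(Y,m \right)} = -10 - m$ ($K{\left(Y,m \right)} = \left(6 - 16\right) - m = -10 - m$)
$\frac{K{\left(-164,-93 \right)}}{50691} = \frac{-10 - -93}{50691} = \left(-10 + 93\right) \frac{1}{50691} = 83 \cdot \frac{1}{50691} = \frac{83}{50691}$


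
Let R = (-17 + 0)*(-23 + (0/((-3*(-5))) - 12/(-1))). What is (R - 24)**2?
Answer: 26569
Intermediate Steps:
R = 187 (R = -17*(-23 + (0/15 - 12*(-1))) = -17*(-23 + (0*(1/15) + 12)) = -17*(-23 + (0 + 12)) = -17*(-23 + 12) = -17*(-11) = 187)
(R - 24)**2 = (187 - 24)**2 = 163**2 = 26569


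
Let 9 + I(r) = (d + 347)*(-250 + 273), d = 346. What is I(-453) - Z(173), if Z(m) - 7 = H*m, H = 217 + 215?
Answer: -58813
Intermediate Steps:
H = 432
I(r) = 15930 (I(r) = -9 + (346 + 347)*(-250 + 273) = -9 + 693*23 = -9 + 15939 = 15930)
Z(m) = 7 + 432*m
I(-453) - Z(173) = 15930 - (7 + 432*173) = 15930 - (7 + 74736) = 15930 - 1*74743 = 15930 - 74743 = -58813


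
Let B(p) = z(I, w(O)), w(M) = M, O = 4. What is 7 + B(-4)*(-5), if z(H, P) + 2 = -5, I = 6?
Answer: 42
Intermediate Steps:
z(H, P) = -7 (z(H, P) = -2 - 5 = -7)
B(p) = -7
7 + B(-4)*(-5) = 7 - 7*(-5) = 7 + 35 = 42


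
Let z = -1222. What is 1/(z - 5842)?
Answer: -1/7064 ≈ -0.00014156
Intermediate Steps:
1/(z - 5842) = 1/(-1222 - 5842) = 1/(-7064) = -1/7064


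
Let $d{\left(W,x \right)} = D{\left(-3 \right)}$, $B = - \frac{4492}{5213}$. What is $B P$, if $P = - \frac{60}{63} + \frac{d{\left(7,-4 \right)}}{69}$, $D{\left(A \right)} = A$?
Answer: $\frac{166204}{193683} \approx 0.85812$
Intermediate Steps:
$B = - \frac{4492}{5213}$ ($B = \left(-4492\right) \frac{1}{5213} = - \frac{4492}{5213} \approx -0.86169$)
$d{\left(W,x \right)} = -3$
$P = - \frac{481}{483}$ ($P = - \frac{60}{63} - \frac{3}{69} = \left(-60\right) \frac{1}{63} - \frac{1}{23} = - \frac{20}{21} - \frac{1}{23} = - \frac{481}{483} \approx -0.99586$)
$B P = \left(- \frac{4492}{5213}\right) \left(- \frac{481}{483}\right) = \frac{166204}{193683}$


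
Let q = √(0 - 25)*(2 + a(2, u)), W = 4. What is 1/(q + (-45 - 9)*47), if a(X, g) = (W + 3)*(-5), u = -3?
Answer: -282/718741 + 55*I/2156223 ≈ -0.00039235 + 2.5508e-5*I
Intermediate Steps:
a(X, g) = -35 (a(X, g) = (4 + 3)*(-5) = 7*(-5) = -35)
q = -165*I (q = √(0 - 25)*(2 - 35) = √(-25)*(-33) = (5*I)*(-33) = -165*I ≈ -165.0*I)
1/(q + (-45 - 9)*47) = 1/(-165*I + (-45 - 9)*47) = 1/(-165*I - 54*47) = 1/(-165*I - 2538) = 1/(-2538 - 165*I) = (-2538 + 165*I)/6468669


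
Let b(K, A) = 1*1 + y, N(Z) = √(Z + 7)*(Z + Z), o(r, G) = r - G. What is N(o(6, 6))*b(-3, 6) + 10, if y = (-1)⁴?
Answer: 10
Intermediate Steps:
N(Z) = 2*Z*√(7 + Z) (N(Z) = √(7 + Z)*(2*Z) = 2*Z*√(7 + Z))
y = 1
b(K, A) = 2 (b(K, A) = 1*1 + 1 = 1 + 1 = 2)
N(o(6, 6))*b(-3, 6) + 10 = (2*(6 - 1*6)*√(7 + (6 - 1*6)))*2 + 10 = (2*(6 - 6)*√(7 + (6 - 6)))*2 + 10 = (2*0*√(7 + 0))*2 + 10 = (2*0*√7)*2 + 10 = 0*2 + 10 = 0 + 10 = 10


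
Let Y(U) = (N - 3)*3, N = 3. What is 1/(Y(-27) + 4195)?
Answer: 1/4195 ≈ 0.00023838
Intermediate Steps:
Y(U) = 0 (Y(U) = (3 - 3)*3 = 0*3 = 0)
1/(Y(-27) + 4195) = 1/(0 + 4195) = 1/4195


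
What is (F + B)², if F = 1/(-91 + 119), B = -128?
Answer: 12837889/784 ≈ 16375.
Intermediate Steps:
F = 1/28 ≈ 0.035714
(F + B)² = (1/28 - 128)² = (-3583/28)² = 12837889/784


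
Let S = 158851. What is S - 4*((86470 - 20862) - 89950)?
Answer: 256219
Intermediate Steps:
S - 4*((86470 - 20862) - 89950) = 158851 - 4*((86470 - 20862) - 89950) = 158851 - 4*(65608 - 89950) = 158851 - 4*(-24342) = 158851 + 97368 = 256219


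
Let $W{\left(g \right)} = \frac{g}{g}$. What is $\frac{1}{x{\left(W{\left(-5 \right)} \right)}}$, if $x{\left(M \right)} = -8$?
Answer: $- \frac{1}{8} \approx -0.125$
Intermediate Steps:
$W{\left(g \right)} = 1$
$\frac{1}{x{\left(W{\left(-5 \right)} \right)}} = \frac{1}{-8} = - \frac{1}{8}$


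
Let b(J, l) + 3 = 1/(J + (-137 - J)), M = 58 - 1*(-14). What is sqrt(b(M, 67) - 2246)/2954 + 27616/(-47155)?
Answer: -27616/47155 + I*sqrt(42211618)/404698 ≈ -0.58564 + 0.016054*I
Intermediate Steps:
M = 72 (M = 58 + 14 = 72)
b(J, l) = -412/137 (b(J, l) = -3 + 1/(J + (-137 - J)) = -3 + 1/(-137) = -3 - 1/137 = -412/137)
sqrt(b(M, 67) - 2246)/2954 + 27616/(-47155) = sqrt(-412/137 - 2246)/2954 + 27616/(-47155) = sqrt(-308114/137)*(1/2954) + 27616*(-1/47155) = (I*sqrt(42211618)/137)*(1/2954) - 27616/47155 = I*sqrt(42211618)/404698 - 27616/47155 = -27616/47155 + I*sqrt(42211618)/404698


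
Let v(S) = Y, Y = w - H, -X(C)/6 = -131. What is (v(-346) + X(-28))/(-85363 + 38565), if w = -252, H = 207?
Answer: -327/46798 ≈ -0.0069875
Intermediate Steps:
X(C) = 786 (X(C) = -6*(-131) = 786)
Y = -459 (Y = -252 - 1*207 = -252 - 207 = -459)
v(S) = -459
(v(-346) + X(-28))/(-85363 + 38565) = (-459 + 786)/(-85363 + 38565) = 327/(-46798) = 327*(-1/46798) = -327/46798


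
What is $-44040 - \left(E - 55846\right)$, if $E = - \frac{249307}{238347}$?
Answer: $\frac{2814173989}{238347} \approx 11807.0$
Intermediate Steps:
$E = - \frac{249307}{238347}$ ($E = \left(-249307\right) \frac{1}{238347} = - \frac{249307}{238347} \approx -1.046$)
$-44040 - \left(E - 55846\right) = -44040 - \left(- \frac{249307}{238347} - 55846\right) = -44040 - - \frac{13310975869}{238347} = -44040 + \frac{13310975869}{238347} = \frac{2814173989}{238347}$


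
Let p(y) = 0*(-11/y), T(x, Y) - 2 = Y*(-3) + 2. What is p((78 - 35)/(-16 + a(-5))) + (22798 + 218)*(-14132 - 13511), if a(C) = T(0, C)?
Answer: -636231288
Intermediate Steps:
T(x, Y) = 4 - 3*Y (T(x, Y) = 2 + (Y*(-3) + 2) = 2 + (-3*Y + 2) = 2 + (2 - 3*Y) = 4 - 3*Y)
a(C) = 4 - 3*C
p(y) = 0
p((78 - 35)/(-16 + a(-5))) + (22798 + 218)*(-14132 - 13511) = 0 + (22798 + 218)*(-14132 - 13511) = 0 + 23016*(-27643) = 0 - 636231288 = -636231288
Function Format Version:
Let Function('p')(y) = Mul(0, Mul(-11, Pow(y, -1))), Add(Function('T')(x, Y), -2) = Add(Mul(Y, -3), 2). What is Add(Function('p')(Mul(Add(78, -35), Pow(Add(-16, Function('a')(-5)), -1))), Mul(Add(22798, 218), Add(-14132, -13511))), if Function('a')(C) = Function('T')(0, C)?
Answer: -636231288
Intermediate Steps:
Function('T')(x, Y) = Add(4, Mul(-3, Y)) (Function('T')(x, Y) = Add(2, Add(Mul(Y, -3), 2)) = Add(2, Add(Mul(-3, Y), 2)) = Add(2, Add(2, Mul(-3, Y))) = Add(4, Mul(-3, Y)))
Function('a')(C) = Add(4, Mul(-3, C))
Function('p')(y) = 0
Add(Function('p')(Mul(Add(78, -35), Pow(Add(-16, Function('a')(-5)), -1))), Mul(Add(22798, 218), Add(-14132, -13511))) = Add(0, Mul(Add(22798, 218), Add(-14132, -13511))) = Add(0, Mul(23016, -27643)) = Add(0, -636231288) = -636231288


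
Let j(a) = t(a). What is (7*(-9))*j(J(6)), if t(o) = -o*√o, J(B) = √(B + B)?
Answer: 126*√2*3^(¾) ≈ 406.19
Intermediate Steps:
J(B) = √2*√B (J(B) = √(2*B) = √2*√B)
t(o) = -o^(3/2)
j(a) = -a^(3/2)
(7*(-9))*j(J(6)) = (7*(-9))*(-(√2*√6)^(3/2)) = -(-63)*(2*√3)^(3/2) = -(-63)*2*√2*3^(¾) = -(-126)*√2*3^(¾) = 126*√2*3^(¾)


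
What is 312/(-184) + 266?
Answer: 6079/23 ≈ 264.30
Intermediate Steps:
312/(-184) + 266 = 312*(-1/184) + 266 = -39/23 + 266 = 6079/23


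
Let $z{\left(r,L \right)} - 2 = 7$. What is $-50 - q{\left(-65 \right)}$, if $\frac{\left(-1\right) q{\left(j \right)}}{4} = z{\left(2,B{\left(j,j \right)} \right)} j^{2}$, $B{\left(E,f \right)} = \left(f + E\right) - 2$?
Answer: $152050$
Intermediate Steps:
$B{\left(E,f \right)} = -2 + E + f$ ($B{\left(E,f \right)} = \left(E + f\right) - 2 = -2 + E + f$)
$z{\left(r,L \right)} = 9$ ($z{\left(r,L \right)} = 2 + 7 = 9$)
$q{\left(j \right)} = - 36 j^{2}$ ($q{\left(j \right)} = - 4 \cdot 9 j^{2} = - 36 j^{2}$)
$-50 - q{\left(-65 \right)} = -50 - - 36 \left(-65\right)^{2} = -50 - \left(-36\right) 4225 = -50 - -152100 = -50 + 152100 = 152050$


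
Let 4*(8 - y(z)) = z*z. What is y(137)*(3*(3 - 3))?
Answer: 0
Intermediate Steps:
y(z) = 8 - z²/4 (y(z) = 8 - z*z/4 = 8 - z²/4)
y(137)*(3*(3 - 3)) = (8 - ¼*137²)*(3*(3 - 3)) = (8 - ¼*18769)*(3*0) = (8 - 18769/4)*0 = -18737/4*0 = 0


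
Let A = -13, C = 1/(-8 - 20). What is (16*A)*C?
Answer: 52/7 ≈ 7.4286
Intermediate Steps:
C = -1/28 (C = 1/(-28) = -1/28 ≈ -0.035714)
(16*A)*C = (16*(-13))*(-1/28) = -208*(-1/28) = 52/7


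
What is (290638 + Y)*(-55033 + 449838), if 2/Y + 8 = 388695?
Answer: 44600020255259940/388687 ≈ 1.1475e+11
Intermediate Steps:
Y = 2/388687 (Y = 2/(-8 + 388695) = 2/388687 ≈ 5.1455e-6)
(290638 + Y)*(-55033 + 449838) = (290638 + 2/388687)*(-55033 + 449838) = (112967212308/388687)*394805 = 44600020255259940/388687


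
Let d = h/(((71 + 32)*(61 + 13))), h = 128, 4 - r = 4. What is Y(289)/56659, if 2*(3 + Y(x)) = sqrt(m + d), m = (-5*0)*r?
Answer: -3/56659 + 4*sqrt(3811)/215927449 ≈ -5.1805e-5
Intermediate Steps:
r = 0 (r = 4 - 1*4 = 4 - 4 = 0)
d = 64/3811 (d = 128/(((71 + 32)*(61 + 13))) = 128/((103*74)) = 128/7622 = 128*(1/7622) = 64/3811 ≈ 0.016793)
m = 0 (m = -5*0*0 = 0*0 = 0)
Y(x) = -3 + 4*sqrt(3811)/3811 (Y(x) = -3 + sqrt(0 + 64/3811)/2 = -3 + sqrt(64/3811)/2 = -3 + (8*sqrt(3811)/3811)/2 = -3 + 4*sqrt(3811)/3811)
Y(289)/56659 = (-3 + 4*sqrt(3811)/3811)/56659 = (-3 + 4*sqrt(3811)/3811)*(1/56659) = -3/56659 + 4*sqrt(3811)/215927449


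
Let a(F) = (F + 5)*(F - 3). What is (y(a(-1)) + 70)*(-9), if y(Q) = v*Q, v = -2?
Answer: -918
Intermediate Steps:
a(F) = (-3 + F)*(5 + F) (a(F) = (5 + F)*(-3 + F) = (-3 + F)*(5 + F))
y(Q) = -2*Q
(y(a(-1)) + 70)*(-9) = (-2*(-15 + (-1)² + 2*(-1)) + 70)*(-9) = (-2*(-15 + 1 - 2) + 70)*(-9) = (-2*(-16) + 70)*(-9) = (32 + 70)*(-9) = 102*(-9) = -918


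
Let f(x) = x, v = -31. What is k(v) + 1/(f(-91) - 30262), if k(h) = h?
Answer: -940944/30353 ≈ -31.000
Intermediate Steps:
k(v) + 1/(f(-91) - 30262) = -31 + 1/(-91 - 30262) = -31 + 1/(-30353) = -31 - 1/30353 = -940944/30353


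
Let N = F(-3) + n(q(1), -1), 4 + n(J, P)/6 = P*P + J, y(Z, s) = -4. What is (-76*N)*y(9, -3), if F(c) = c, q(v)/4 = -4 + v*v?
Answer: -28272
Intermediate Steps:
q(v) = -16 + 4*v² (q(v) = 4*(-4 + v*v) = 4*(-4 + v²) = -16 + 4*v²)
n(J, P) = -24 + 6*J + 6*P² (n(J, P) = -24 + 6*(P*P + J) = -24 + 6*(P² + J) = -24 + 6*(J + P²) = -24 + (6*J + 6*P²) = -24 + 6*J + 6*P²)
N = -93 (N = -3 + (-24 + 6*(-16 + 4*1²) + 6*(-1)²) = -3 + (-24 + 6*(-16 + 4*1) + 6*1) = -3 + (-24 + 6*(-16 + 4) + 6) = -3 + (-24 + 6*(-12) + 6) = -3 + (-24 - 72 + 6) = -3 - 90 = -93)
(-76*N)*y(9, -3) = -76*(-93)*(-4) = 7068*(-4) = -28272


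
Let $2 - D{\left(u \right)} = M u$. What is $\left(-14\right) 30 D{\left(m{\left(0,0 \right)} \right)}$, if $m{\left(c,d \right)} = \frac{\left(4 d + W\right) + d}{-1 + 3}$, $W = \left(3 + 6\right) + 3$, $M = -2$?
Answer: $-5880$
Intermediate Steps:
$W = 12$ ($W = 9 + 3 = 12$)
$m{\left(c,d \right)} = 6 + \frac{5 d}{2}$ ($m{\left(c,d \right)} = \frac{\left(4 d + 12\right) + d}{-1 + 3} = \frac{\left(12 + 4 d\right) + d}{2} = \left(12 + 5 d\right) \frac{1}{2} = 6 + \frac{5 d}{2}$)
$D{\left(u \right)} = 2 + 2 u$ ($D{\left(u \right)} = 2 - - 2 u = 2 + 2 u$)
$\left(-14\right) 30 D{\left(m{\left(0,0 \right)} \right)} = \left(-14\right) 30 \left(2 + 2 \left(6 + \frac{5}{2} \cdot 0\right)\right) = - 420 \left(2 + 2 \left(6 + 0\right)\right) = - 420 \left(2 + 2 \cdot 6\right) = - 420 \left(2 + 12\right) = \left(-420\right) 14 = -5880$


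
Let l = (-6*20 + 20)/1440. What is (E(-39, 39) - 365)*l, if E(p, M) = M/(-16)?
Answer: 29395/1152 ≈ 25.516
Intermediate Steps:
E(p, M) = -M/16 (E(p, M) = M*(-1/16) = -M/16)
l = -5/72 (l = (-120 + 20)*(1/1440) = -100*1/1440 = -5/72 ≈ -0.069444)
(E(-39, 39) - 365)*l = (-1/16*39 - 365)*(-5/72) = (-39/16 - 365)*(-5/72) = -5879/16*(-5/72) = 29395/1152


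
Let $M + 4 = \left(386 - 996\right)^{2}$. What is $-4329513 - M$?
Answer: $-4701609$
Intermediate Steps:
$M = 372096$ ($M = -4 + \left(386 - 996\right)^{2} = -4 + \left(-610\right)^{2} = -4 + 372100 = 372096$)
$-4329513 - M = -4329513 - 372096 = -4701609$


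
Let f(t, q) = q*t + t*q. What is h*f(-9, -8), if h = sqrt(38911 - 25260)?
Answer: 144*sqrt(13651) ≈ 16825.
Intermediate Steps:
f(t, q) = 2*q*t (f(t, q) = q*t + q*t = 2*q*t)
h = sqrt(13651) ≈ 116.84
h*f(-9, -8) = sqrt(13651)*(2*(-8)*(-9)) = sqrt(13651)*144 = 144*sqrt(13651)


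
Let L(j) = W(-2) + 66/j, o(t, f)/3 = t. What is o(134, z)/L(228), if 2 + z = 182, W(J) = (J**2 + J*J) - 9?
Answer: -5092/9 ≈ -565.78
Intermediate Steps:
W(J) = -9 + 2*J**2 (W(J) = (J**2 + J**2) - 9 = 2*J**2 - 9 = -9 + 2*J**2)
z = 180 (z = -2 + 182 = 180)
o(t, f) = 3*t
L(j) = -1 + 66/j (L(j) = (-9 + 2*(-2)**2) + 66/j = (-9 + 2*4) + 66/j = (-9 + 8) + 66/j = -1 + 66/j)
o(134, z)/L(228) = (3*134)/(((66 - 1*228)/228)) = 402/(((66 - 228)/228)) = 402/(((1/228)*(-162))) = 402/(-27/38) = 402*(-38/27) = -5092/9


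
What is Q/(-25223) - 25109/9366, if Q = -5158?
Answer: -83573497/33748374 ≈ -2.4764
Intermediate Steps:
Q/(-25223) - 25109/9366 = -5158/(-25223) - 25109/9366 = -5158*(-1/25223) - 25109*1/9366 = 5158/25223 - 3587/1338 = -83573497/33748374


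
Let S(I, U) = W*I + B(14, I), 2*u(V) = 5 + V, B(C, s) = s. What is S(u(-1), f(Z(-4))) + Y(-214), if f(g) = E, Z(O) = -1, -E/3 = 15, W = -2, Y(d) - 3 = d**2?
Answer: 45797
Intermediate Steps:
Y(d) = 3 + d**2
u(V) = 5/2 + V/2 (u(V) = (5 + V)/2 = 5/2 + V/2)
E = -45 (E = -3*15 = -45)
f(g) = -45
S(I, U) = -I (S(I, U) = -2*I + I = -I)
S(u(-1), f(Z(-4))) + Y(-214) = -(5/2 + (1/2)*(-1)) + (3 + (-214)**2) = -(5/2 - 1/2) + (3 + 45796) = -1*2 + 45799 = -2 + 45799 = 45797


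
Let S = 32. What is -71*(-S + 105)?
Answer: -5183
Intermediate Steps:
-71*(-S + 105) = -71*(-1*32 + 105) = -71*(-32 + 105) = -71*73 = -5183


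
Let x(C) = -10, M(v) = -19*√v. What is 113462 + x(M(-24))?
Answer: 113452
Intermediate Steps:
113462 + x(M(-24)) = 113462 - 10 = 113452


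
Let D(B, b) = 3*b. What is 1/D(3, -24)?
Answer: -1/72 ≈ -0.013889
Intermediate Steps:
1/D(3, -24) = 1/(3*(-24)) = 1/(-72) = -1/72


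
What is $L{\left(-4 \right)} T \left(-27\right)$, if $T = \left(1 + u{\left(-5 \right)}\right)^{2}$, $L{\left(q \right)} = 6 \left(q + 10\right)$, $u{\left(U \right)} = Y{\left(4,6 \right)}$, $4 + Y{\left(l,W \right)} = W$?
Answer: $-8748$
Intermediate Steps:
$Y{\left(l,W \right)} = -4 + W$
$u{\left(U \right)} = 2$ ($u{\left(U \right)} = -4 + 6 = 2$)
$L{\left(q \right)} = 60 + 6 q$ ($L{\left(q \right)} = 6 \left(10 + q\right) = 60 + 6 q$)
$T = 9$ ($T = \left(1 + 2\right)^{2} = 3^{2} = 9$)
$L{\left(-4 \right)} T \left(-27\right) = \left(60 + 6 \left(-4\right)\right) 9 \left(-27\right) = \left(60 - 24\right) 9 \left(-27\right) = 36 \cdot 9 \left(-27\right) = 324 \left(-27\right) = -8748$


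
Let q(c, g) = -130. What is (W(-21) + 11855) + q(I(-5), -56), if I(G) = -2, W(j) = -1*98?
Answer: 11627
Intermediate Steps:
W(j) = -98
(W(-21) + 11855) + q(I(-5), -56) = (-98 + 11855) - 130 = 11757 - 130 = 11627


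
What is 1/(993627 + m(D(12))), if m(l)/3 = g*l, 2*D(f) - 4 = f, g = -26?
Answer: 1/993003 ≈ 1.0070e-6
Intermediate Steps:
D(f) = 2 + f/2
m(l) = -78*l (m(l) = 3*(-26*l) = -78*l)
1/(993627 + m(D(12))) = 1/(993627 - 78*(2 + (½)*12)) = 1/(993627 - 78*(2 + 6)) = 1/(993627 - 78*8) = 1/(993627 - 624) = 1/993003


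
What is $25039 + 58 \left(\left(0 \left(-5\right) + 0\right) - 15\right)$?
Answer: $24169$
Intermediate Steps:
$25039 + 58 \left(\left(0 \left(-5\right) + 0\right) - 15\right) = 25039 + 58 \left(\left(0 + 0\right) - 15\right) = 25039 + 58 \left(0 - 15\right) = 25039 + 58 \left(-15\right) = 25039 - 870 = 24169$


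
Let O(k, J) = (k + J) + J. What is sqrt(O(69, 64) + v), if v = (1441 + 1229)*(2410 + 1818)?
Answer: sqrt(11288957) ≈ 3359.9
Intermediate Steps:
O(k, J) = k + 2*J (O(k, J) = (J + k) + J = k + 2*J)
v = 11288760 (v = 2670*4228 = 11288760)
sqrt(O(69, 64) + v) = sqrt((69 + 2*64) + 11288760) = sqrt((69 + 128) + 11288760) = sqrt(197 + 11288760) = sqrt(11288957)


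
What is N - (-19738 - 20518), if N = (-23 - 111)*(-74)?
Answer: 50172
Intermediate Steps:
N = 9916 (N = -134*(-74) = 9916)
N - (-19738 - 20518) = 9916 - (-19738 - 20518) = 9916 - 1*(-40256) = 9916 + 40256 = 50172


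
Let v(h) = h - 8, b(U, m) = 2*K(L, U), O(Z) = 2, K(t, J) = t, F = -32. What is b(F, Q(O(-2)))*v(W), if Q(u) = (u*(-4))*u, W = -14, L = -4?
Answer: 176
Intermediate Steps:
Q(u) = -4*u² (Q(u) = (-4*u)*u = -4*u²)
b(U, m) = -8 (b(U, m) = 2*(-4) = -8)
v(h) = -8 + h
b(F, Q(O(-2)))*v(W) = -8*(-8 - 14) = -8*(-22) = 176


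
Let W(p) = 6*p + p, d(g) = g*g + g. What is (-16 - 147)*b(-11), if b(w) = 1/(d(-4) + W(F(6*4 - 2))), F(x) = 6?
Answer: -163/54 ≈ -3.0185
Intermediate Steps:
d(g) = g + g² (d(g) = g² + g = g + g²)
W(p) = 7*p
b(w) = 1/54 (b(w) = 1/(-4*(1 - 4) + 7*6) = 1/(-4*(-3) + 42) = 1/(12 + 42) = 1/54)
(-16 - 147)*b(-11) = (-16 - 147)*(1/54) = -163*1/54 = -163/54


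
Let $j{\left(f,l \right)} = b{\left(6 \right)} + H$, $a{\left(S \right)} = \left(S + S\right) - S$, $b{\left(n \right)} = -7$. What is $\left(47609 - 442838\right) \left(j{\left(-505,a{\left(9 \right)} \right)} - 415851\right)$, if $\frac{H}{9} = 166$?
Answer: $163768669356$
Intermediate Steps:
$a{\left(S \right)} = S$ ($a{\left(S \right)} = 2 S - S = S$)
$H = 1494$ ($H = 9 \cdot 166 = 1494$)
$j{\left(f,l \right)} = 1487$ ($j{\left(f,l \right)} = -7 + 1494 = 1487$)
$\left(47609 - 442838\right) \left(j{\left(-505,a{\left(9 \right)} \right)} - 415851\right) = \left(47609 - 442838\right) \left(1487 - 415851\right) = \left(-395229\right) \left(-414364\right) = 163768669356$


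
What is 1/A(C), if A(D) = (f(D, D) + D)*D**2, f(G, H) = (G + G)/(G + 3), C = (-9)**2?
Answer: 14/7617321 ≈ 1.8379e-6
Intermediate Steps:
C = 81
f(G, H) = 2*G/(3 + G) (f(G, H) = (2*G)/(3 + G) = 2*G/(3 + G))
A(D) = D**2*(D + 2*D/(3 + D)) (A(D) = (2*D/(3 + D) + D)*D**2 = (D + 2*D/(3 + D))*D**2 = D**2*(D + 2*D/(3 + D)))
1/A(C) = 1/(81**3*(5 + 81)/(3 + 81)) = 1/(531441*86/84) = 1/(531441*(1/84)*86) = 1/(7617321/14) = 14/7617321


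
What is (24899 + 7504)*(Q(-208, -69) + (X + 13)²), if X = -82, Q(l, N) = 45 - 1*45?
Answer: 154270683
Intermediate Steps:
Q(l, N) = 0 (Q(l, N) = 45 - 45 = 0)
(24899 + 7504)*(Q(-208, -69) + (X + 13)²) = (24899 + 7504)*(0 + (-82 + 13)²) = 32403*(0 + (-69)²) = 32403*(0 + 4761) = 32403*4761 = 154270683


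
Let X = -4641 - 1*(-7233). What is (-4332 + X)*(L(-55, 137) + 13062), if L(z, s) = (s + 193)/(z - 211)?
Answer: -3022520940/133 ≈ -2.2726e+7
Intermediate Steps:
X = 2592 (X = -4641 + 7233 = 2592)
L(z, s) = (193 + s)/(-211 + z)
(-4332 + X)*(L(-55, 137) + 13062) = (-4332 + 2592)*((193 + 137)/(-211 - 55) + 13062) = -1740*(330/(-266) + 13062) = -1740*(-1/266*330 + 13062) = -1740*(-165/133 + 13062) = -1740*1737081/133 = -3022520940/133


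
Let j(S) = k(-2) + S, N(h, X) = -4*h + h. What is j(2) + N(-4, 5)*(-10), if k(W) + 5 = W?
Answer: -125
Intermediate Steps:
k(W) = -5 + W
N(h, X) = -3*h
j(S) = -7 + S (j(S) = (-5 - 2) + S = -7 + S)
j(2) + N(-4, 5)*(-10) = (-7 + 2) - 3*(-4)*(-10) = -5 + 12*(-10) = -5 - 120 = -125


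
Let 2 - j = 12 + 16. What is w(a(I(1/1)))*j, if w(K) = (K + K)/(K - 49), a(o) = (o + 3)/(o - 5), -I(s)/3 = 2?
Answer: 39/134 ≈ 0.29104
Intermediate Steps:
I(s) = -6 (I(s) = -3*2 = -6)
a(o) = (3 + o)/(-5 + o)
j = -26 (j = 2 - (12 + 16) = 2 - 1*28 = 2 - 28 = -26)
w(K) = 2*K/(-49 + K) (w(K) = (2*K)/(-49 + K) = 2*K/(-49 + K))
w(a(I(1/1)))*j = (2*((3 - 6)/(-5 - 6))/(-49 + (3 - 6)/(-5 - 6)))*(-26) = (2*(-3/(-11))/(-49 - 3/(-11)))*(-26) = (2*(-1/11*(-3))/(-49 - 1/11*(-3)))*(-26) = (2*(3/11)/(-49 + 3/11))*(-26) = (2*(3/11)/(-536/11))*(-26) = (2*(3/11)*(-11/536))*(-26) = -3/268*(-26) = 39/134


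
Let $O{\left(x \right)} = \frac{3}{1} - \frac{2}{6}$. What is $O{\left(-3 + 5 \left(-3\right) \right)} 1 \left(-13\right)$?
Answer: $- \frac{104}{3} \approx -34.667$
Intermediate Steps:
$O{\left(x \right)} = \frac{8}{3}$ ($O{\left(x \right)} = 3 \cdot 1 - \frac{1}{3} = 3 - \frac{1}{3} = \frac{8}{3}$)
$O{\left(-3 + 5 \left(-3\right) \right)} 1 \left(-13\right) = \frac{8}{3} \cdot 1 \left(-13\right) = \frac{8}{3} \left(-13\right) = - \frac{104}{3}$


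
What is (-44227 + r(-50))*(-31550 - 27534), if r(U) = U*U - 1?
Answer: 2465457152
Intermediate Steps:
r(U) = -1 + U² (r(U) = U² - 1 = -1 + U²)
(-44227 + r(-50))*(-31550 - 27534) = (-44227 + (-1 + (-50)²))*(-31550 - 27534) = (-44227 + (-1 + 2500))*(-59084) = (-44227 + 2499)*(-59084) = -41728*(-59084) = 2465457152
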